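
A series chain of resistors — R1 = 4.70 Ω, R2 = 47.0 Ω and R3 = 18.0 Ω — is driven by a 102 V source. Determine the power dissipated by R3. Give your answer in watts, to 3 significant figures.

Every series element carries the same I. Get I from the total resistance, then P = I² × R3.
R_total = 4.70 + 47.0 + 18.0 = 69.70 Ω
I = V / R_total = 102 / 69.70 = 1.463 A
P_R3 = I² × R3 = (1.463)² × 18.0 = 38.55 W

38.5 W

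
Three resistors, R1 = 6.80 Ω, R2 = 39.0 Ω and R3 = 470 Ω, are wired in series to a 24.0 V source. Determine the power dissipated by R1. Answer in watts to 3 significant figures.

Every series element carries the same I. Get I from the total resistance, then P = I² × R1.
R_total = 6.80 + 39.0 + 470 = 515.8 Ω
I = V / R_total = 24.0 / 515.8 = 0.04653 A
P_R1 = I² × R1 = (0.04653)² × 6.80 = 0.01472 W

0.0147 W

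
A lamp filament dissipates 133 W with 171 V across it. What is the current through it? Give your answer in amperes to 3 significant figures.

0.778 A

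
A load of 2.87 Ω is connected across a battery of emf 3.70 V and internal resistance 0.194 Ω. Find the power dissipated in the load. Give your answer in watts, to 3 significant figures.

4.19 W

With r and R in series, I = ε/(r+R); the load dissipates I²R.
I = ε / (r + R) = 3.70 / (0.194 + 2.87) = 1.208 A
P_load = I² R = (1.208)² × 2.87 = 4.185 W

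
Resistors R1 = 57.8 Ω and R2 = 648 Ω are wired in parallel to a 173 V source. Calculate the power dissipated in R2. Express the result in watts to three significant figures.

Parallel branches share the same voltage; P = V²/R gives the branch power in one step.
P_R2 = V² / R2 = (173)² / 648 Ω = 46.19 W

46.2 W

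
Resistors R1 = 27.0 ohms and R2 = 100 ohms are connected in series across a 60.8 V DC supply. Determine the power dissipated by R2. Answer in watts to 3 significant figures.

22.9 W

In a series string the same current flows through every resistor — find that current, then P = I²R for the one we want.
R_total = 27.0 + 100 = 127.0 Ω
I = V / R_total = 60.8 / 127.0 = 0.4787 A
P_R2 = I² × R2 = (0.4787)² × 100 = 22.92 W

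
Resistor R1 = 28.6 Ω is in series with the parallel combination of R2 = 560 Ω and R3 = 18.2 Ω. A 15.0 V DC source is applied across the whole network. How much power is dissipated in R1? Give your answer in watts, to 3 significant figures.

Collapse R2‖R3 to a single equivalent, reducing the network to two series elements.
R_p = (560×18.2)/(560+18.2) = 17.63 Ω
R_total = 28.6 + 17.63 = 46.23 Ω
I = V / R_total = 15.0 / 46.23 = 0.3245 A
All the current flows through R1; use P = I²R.
P_R1 = (0.3245)² × 28.6 = 3.011 W

3.01 W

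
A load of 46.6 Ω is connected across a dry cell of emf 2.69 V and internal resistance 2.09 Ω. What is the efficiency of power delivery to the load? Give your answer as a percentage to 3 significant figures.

The source delivers εI, of which I²R reaches the load and I²r is lost; since I is common, η = R/(R+r).
η = R / (R + r) = 46.6 / (46.6 + 2.09) = 0.9571

95.7 %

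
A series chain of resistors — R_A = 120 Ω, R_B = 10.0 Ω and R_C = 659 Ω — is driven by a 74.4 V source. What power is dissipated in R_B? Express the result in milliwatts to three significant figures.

88.9 mW

The current is common to all series resistors; compute it, then apply P = I²R for the target.
R_total = 120 + 10.0 + 659 = 789.0 Ω
I = V / R_total = 74.4 / 789.0 = 0.09430 A
P_R_B = I² × R_B = (0.09430)² × 10.0 = 0.08892 W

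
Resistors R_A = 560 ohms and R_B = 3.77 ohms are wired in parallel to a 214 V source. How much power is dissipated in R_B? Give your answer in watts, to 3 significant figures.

R_B sits directly across the source, so P = V²/R with V = 214 V.
P_R_B = V² / R_B = (214)² / 3.77 Ω = 12150 W

12100 W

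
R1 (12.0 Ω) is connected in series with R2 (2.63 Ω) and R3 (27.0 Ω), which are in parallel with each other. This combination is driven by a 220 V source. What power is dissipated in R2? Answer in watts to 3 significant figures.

Collapse R2‖R3 to a single equivalent, reducing the network to two series elements.
R_p = (2.63×27.0)/(2.63+27.0) = 2.397 Ω
R_total = 12.0 + 2.397 = 14.40 Ω
I = V / R_total = 220 / 14.40 = 15.28 A
Voltage across the parallel pair: V_p = I × R_p = 15.28 × 2.397 = 36.62 V
With V_p across R2, its power is V_p²/R2.
P_R2 = (36.62)² / 2.63 = 510.0 W

510 W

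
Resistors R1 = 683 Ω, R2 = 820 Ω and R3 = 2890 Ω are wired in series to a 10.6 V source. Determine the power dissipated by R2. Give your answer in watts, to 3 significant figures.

Every series element carries the same I. Get I from the total resistance, then P = I² × R2.
R_total = 683 + 820 + 2890 = 4393 Ω
I = V / R_total = 10.6 / 4393 = 0.002413 A
P_R2 = I² × R2 = (0.002413)² × 820 = 0.004774 W

0.00477 W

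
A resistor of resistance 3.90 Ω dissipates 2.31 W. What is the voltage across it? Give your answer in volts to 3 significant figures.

3.00 V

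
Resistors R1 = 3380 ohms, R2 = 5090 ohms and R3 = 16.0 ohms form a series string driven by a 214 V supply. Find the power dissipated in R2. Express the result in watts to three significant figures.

In a series string the same current flows through every resistor — find that current, then P = I²R for the one we want.
R_total = 3380 + 5090 + 16.0 = 8486 Ω
I = V / R_total = 214 / 8486 = 0.02522 A
P_R2 = I² × R2 = (0.02522)² × 5090 = 3.237 W

3.24 W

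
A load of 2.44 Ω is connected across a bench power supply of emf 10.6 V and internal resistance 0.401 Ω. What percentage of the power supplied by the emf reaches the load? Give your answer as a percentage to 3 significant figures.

η = P_load/(P_load+P_int) = I²R/(I²R+I²r) = R/(R+r) — the I² cancels for series elements.
η = R / (R + r) = 2.44 / (2.44 + 0.401) = 0.8589

85.9 %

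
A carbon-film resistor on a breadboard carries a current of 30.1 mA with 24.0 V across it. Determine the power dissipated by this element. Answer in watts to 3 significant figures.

With V and I both given, power follows immediately from P = V I.
P = 24.0 V × 0.03010 A = 0.7224 W

0.722 W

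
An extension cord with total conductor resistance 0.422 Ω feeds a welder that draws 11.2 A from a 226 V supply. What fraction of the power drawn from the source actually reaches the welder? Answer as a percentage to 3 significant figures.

97.9 %

The extension cord carries the full 11.2 A.
P_line = I² R_line = (11.20)² × 0.422 = 52.94 W
P_source = V I = 226 × 11.20 = 2531 W; P_load = 2478 W
η = P_load / P_source = 2478 / 2531 = 0.9791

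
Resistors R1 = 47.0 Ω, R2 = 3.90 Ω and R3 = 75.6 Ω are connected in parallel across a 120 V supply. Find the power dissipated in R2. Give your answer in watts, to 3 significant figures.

3690 W

R2 sits directly across the source, so P = V²/R with V = 120 V.
P_R2 = V² / R2 = (120)² / 3.90 Ω = 3692 W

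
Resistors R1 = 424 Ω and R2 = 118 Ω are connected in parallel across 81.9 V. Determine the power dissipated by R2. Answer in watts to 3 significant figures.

56.8 W

The supply voltage appears across each parallel branch — just use P = V²/R2.
P_R2 = V² / R2 = (81.9)² / 118 Ω = 56.84 W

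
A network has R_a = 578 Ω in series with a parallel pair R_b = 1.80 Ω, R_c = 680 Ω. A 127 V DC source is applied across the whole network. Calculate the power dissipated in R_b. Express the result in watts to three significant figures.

Collapse R_b‖R_c to a single equivalent, reducing the network to two series elements.
R_p = (1.80×680)/(1.80+680) = 1.795 Ω
R_total = 578 + 1.795 = 579.8 Ω
I = V / R_total = 127 / 579.8 = 0.2190 A
Voltage across the parallel pair: V_p = I × R_p = 0.2190 × 1.795 = 0.3932 V
R_b is across V_p, so use P = V²/R for that branch.
P_R_b = (0.3932)² / 1.80 = 0.08591 W

0.0859 W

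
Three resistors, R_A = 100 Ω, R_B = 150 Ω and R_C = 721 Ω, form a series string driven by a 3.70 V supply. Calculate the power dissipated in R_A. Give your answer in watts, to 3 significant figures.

Every series element carries the same I. Get I from the total resistance, then P = I² × R_A.
R_total = 100 + 150 + 721 = 971.0 Ω
I = V / R_total = 3.70 / 971.0 = 0.003811 A
P_R_A = I² × R_A = (0.003811)² × 100 = 0.001452 W

0.00145 W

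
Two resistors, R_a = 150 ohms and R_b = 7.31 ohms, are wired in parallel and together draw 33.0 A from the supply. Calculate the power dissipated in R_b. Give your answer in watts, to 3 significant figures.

We need the common branch voltage; get it from I_total × R_eq, then P = V²/R for the branch.
1/R_eq = 1/150 + 1/7.31 ⇒ R_eq = 6.970 Ω
V = I_total × R_eq = 33.00 × 6.970 = 230.0 V
P_R_b = V² / R_b = (230.0)² / 7.31 = 7238 W

7240 W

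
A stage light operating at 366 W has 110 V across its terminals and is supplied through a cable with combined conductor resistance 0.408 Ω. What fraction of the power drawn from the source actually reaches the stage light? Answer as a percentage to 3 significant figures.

I = P / V = 366 / 110 = 3.327 A through the cable.
P_line = I² R_line = (3.327)² × 0.408 = 4.517 W
P_source = P_load + P_line = 366.0 + 4.517 = 370.5 W
η = P_load / P_source = 366.0 / 370.5 = 0.9878

98.8 %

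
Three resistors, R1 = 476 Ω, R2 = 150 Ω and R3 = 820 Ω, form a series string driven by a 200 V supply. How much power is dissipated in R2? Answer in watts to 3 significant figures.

2.87 W

Since the resistors are in series they all carry the loop current I = V/R_total; the power in any one is I²R.
R_total = 476 + 150 + 820 = 1446 Ω
I = V / R_total = 200 / 1446 = 0.1383 A
P_R2 = I² × R2 = (0.1383)² × 150 = 2.870 W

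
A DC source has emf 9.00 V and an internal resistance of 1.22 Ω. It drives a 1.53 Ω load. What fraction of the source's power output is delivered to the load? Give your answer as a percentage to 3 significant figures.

55.6 %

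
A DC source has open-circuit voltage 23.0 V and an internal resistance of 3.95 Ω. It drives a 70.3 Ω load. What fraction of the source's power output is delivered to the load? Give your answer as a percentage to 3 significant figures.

94.7 %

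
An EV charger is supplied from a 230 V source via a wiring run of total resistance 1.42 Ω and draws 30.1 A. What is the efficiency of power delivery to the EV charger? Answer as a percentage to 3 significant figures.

The wiring run carries the full 30.1 A.
P_line = I² R_line = (30.10)² × 1.42 = 1287 W
P_source = V I = 230 × 30.10 = 6923 W; P_load = 5636 W
η = P_load / P_source = 5636 / 6923 = 0.8142

81.4 %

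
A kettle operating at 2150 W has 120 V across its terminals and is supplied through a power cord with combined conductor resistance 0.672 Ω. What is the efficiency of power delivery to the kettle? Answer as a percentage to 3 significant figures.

90.9 %

I = P / V = 2150 / 120 = 17.92 A through the power cord.
P_line = I² R_line = (17.92)² × 0.672 = 215.7 W
P_source = P_load + P_line = 2150 + 215.7 = 2366 W
η = P_load / P_source = 2150 / 2366 = 0.9088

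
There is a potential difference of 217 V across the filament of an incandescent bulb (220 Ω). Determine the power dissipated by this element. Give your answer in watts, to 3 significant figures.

214 W

Voltage and resistance are given, so P = V²/R is the one-step route.
P = (217 V)² / 220 Ω = 214.0 W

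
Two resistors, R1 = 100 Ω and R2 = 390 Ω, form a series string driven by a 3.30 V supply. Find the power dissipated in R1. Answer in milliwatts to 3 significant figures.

Since the resistors are in series they all carry the loop current I = V/R_total; the power in any one is I²R.
R_total = 100 + 390 = 490.0 Ω
I = V / R_total = 3.30 / 490.0 = 0.006735 A
P_R1 = I² × R1 = (0.006735)² × 100 = 0.004536 W

4.54 mW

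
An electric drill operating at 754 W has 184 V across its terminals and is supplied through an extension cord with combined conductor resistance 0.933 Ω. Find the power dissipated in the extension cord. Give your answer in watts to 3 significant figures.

The extension cord and load are in series, so the same current flows in both; the loss is I²R_line.
I = P / V = 754 / 184 = 4.098 A through the extension cord.
P_line = I² R_line = (4.098)² × 0.933 = 15.67 W

15.7 W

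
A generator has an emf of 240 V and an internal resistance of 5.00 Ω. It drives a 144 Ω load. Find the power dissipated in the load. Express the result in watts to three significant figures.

The internal resistance and the load are in series, so the same I flows through both; get I from ε/(r+R), then I²R for the load.
I = ε / (r + R) = 240 / (5.00 + 144) = 1.611 A
P_load = I² R = (1.611)² × 144 = 373.6 W

374 W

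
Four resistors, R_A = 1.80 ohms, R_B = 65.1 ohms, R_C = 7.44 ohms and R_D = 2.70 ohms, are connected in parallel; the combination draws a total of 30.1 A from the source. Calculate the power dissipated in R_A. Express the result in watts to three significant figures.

We need the common branch voltage; get it from I_total × R_eq, then P = V²/R for the branch.
1/R_eq = 1/1.80 + 1/65.1 + 1/7.44 + 1/2.70 ⇒ R_eq = 0.9296 Ω
V = I_total × R_eq = 30.10 × 0.9296 = 27.98 V
P_R_A = V² / R_A = (27.98)² / 1.80 = 435.0 W

435 W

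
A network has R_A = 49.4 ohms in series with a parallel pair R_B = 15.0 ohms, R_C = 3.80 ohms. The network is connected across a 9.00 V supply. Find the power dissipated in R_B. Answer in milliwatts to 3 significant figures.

18.1 mW

Reduce the parallel pair to R_p first; the network is then a simple series string.
R_p = (15.0×3.80)/(15.0+3.80) = 3.032 Ω
R_total = 49.4 + 3.032 = 52.43 Ω
I = V / R_total = 9.00 / 52.43 = 0.1717 A
Voltage across the parallel pair: V_p = I × R_p = 0.1717 × 3.032 = 0.5204 V
With V_p across R_B, its power is V_p²/R_B.
P_R_B = (0.5204)² / 15.0 = 0.01806 W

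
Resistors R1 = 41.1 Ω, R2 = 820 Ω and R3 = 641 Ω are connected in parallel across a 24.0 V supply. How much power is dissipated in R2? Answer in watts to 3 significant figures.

R2 sits directly across the source, so P = V²/R with V = 24.0 V.
P_R2 = V² / R2 = (24.0)² / 820 Ω = 0.7024 W

0.702 W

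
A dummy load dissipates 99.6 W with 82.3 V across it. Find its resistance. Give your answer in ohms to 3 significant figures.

The two known quantities fix the third via R = V² / P.
R = (82.3)² / 99.6 = 68.00 Ω

68.0 Ω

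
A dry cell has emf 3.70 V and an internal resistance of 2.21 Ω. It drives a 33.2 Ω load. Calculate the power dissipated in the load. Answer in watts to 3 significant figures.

0.362 W

Load and internal resistance form a series loop — compute the loop current, then the load power via I²R.
I = ε / (r + R) = 3.70 / (2.21 + 33.2) = 0.1045 A
P_load = I² R = (0.1045)² × 33.2 = 0.3625 W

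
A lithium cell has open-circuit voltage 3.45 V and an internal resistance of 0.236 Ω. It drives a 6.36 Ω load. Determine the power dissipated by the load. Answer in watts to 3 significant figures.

With r and R in series, I = ε/(r+R); the load dissipates I²R.
I = ε / (r + R) = 3.45 / (0.236 + 6.36) = 0.5230 A
P_load = I² R = (0.5230)² × 6.36 = 1.740 W

1.74 W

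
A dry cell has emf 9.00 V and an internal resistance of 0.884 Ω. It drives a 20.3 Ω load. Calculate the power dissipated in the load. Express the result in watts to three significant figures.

Find the circuit current first, then P = I²R for the load (series elements share I).
I = ε / (r + R) = 9.00 / (0.884 + 20.3) = 0.4248 A
P_load = I² R = (0.4248)² × 20.3 = 3.664 W

3.66 W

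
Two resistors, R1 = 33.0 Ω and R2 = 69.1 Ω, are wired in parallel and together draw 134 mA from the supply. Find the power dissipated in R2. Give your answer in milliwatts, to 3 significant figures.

We need the common branch voltage; get it from I_total × R_eq, then P = V²/R for the branch.
1/R_eq = 1/33.0 + 1/69.1 ⇒ R_eq = 22.33 Ω
V = I_total × R_eq = 0.1340 × 22.33 = 2.993 V
P_R2 = V² / R2 = (2.993)² / 69.1 = 0.1296 W

130 mW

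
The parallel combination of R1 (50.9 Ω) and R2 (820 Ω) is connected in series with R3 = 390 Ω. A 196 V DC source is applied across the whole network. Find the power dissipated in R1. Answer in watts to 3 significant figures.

Collapse the R1‖R2 pair into one equivalent R_p; then R_p and R3 form a series string.
R_p = (50.9×820)/(50.9+820) = 47.93 Ω
R_total = R_p + 390 = 47.93 + 390 = 437.9 Ω
I = V / R_total = 196 / 437.9 = 0.4476 A
Voltage across the parallel pair: V_p = I × R_p = 0.4476 × 47.93 = 21.45 V
R1 has V_p across it, so P = V_p²/R1.
P_R1 = (21.45)² / 50.9 = 9.039 W

9.04 W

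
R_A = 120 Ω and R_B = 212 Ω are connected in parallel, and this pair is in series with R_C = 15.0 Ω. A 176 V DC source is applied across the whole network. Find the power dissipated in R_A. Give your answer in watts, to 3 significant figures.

181 W

Reduce the parallel combination to a single R_p; the circuit then becomes R_p in series with the remaining resistor.
R_p = (120×212)/(120+212) = 76.63 Ω
R_total = R_p + 15.0 = 76.63 + 15.0 = 91.63 Ω
I = V / R_total = 176 / 91.63 = 1.921 A
Voltage across the parallel pair: V_p = I × R_p = 1.921 × 76.63 = 147.2 V
Use P = V²/R for R_A with V = V_p.
P_R_A = (147.2)² / 120 = 180.5 W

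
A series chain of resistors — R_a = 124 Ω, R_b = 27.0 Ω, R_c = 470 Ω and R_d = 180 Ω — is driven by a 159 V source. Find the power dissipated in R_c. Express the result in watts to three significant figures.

18.5 W

Series elements share the same current, so find I first, then use P = I²R.
R_total = 124 + 27.0 + 470 + 180 = 801.0 Ω
I = V / R_total = 159 / 801.0 = 0.1985 A
P_R_c = I² × R_c = (0.1985)² × 470 = 18.52 W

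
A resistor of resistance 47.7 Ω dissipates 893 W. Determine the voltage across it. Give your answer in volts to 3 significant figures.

The two known quantities fix the third via V = √(P R).
V = √(893 × 47.7) = 206.4 V

206 V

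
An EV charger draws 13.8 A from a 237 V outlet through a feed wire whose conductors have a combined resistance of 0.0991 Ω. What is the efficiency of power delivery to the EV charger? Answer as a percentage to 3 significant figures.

99.4 %

The feed wire carries the full 13.8 A.
P_line = I² R_line = (13.80)² × 0.0991 = 18.87 W
P_source = V I = 237 × 13.80 = 3271 W; P_load = 3252 W
η = P_load / P_source = 3252 / 3271 = 0.9942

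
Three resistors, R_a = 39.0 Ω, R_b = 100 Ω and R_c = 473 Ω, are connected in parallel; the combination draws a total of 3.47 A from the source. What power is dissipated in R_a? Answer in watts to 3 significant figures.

We need the common branch voltage; get it from I_total × R_eq, then P = V²/R for the branch.
1/R_eq = 1/39.0 + 1/100 + 1/473 ⇒ R_eq = 26.49 Ω
V = I_total × R_eq = 3.470 × 26.49 = 91.91 V
P_R_a = V² / R_a = (91.91)² / 39.0 = 216.6 W

217 W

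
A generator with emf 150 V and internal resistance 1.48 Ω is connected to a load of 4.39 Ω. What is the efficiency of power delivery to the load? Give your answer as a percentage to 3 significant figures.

Efficiency is P_load / P_total. With a series r and R sharing the same I, P = I²R for each, so η = R/(R+r).
η = R / (R + r) = 4.39 / (4.39 + 1.48) = 0.7479

74.8 %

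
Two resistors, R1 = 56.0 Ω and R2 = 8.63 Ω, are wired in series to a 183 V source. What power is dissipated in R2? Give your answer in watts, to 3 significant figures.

Since the resistors are in series they all carry the loop current I = V/R_total; the power in any one is I²R.
R_total = 56.0 + 8.63 = 64.63 Ω
I = V / R_total = 183 / 64.63 = 2.832 A
P_R2 = I² × R2 = (2.832)² × 8.63 = 69.19 W

69.2 W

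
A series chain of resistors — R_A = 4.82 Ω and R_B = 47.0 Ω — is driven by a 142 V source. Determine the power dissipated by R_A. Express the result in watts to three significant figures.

Every series element carries the same I. Get I from the total resistance, then P = I² × R_A.
R_total = 4.82 + 47.0 = 51.82 Ω
I = V / R_total = 142 / 51.82 = 2.740 A
P_R_A = I² × R_A = (2.740)² × 4.82 = 36.19 W

36.2 W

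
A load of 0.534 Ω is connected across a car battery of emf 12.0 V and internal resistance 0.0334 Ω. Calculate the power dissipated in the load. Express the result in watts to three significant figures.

239 W

The internal resistance and the load are in series, so the same I flows through both; get I from ε/(r+R), then I²R for the load.
I = ε / (r + R) = 12.0 / (0.0334 + 0.534) = 21.15 A
P_load = I² R = (21.15)² × 0.534 = 238.8 W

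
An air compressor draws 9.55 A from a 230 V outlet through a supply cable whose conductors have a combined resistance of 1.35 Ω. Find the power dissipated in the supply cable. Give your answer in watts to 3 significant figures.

123 W

The supply cable and load are in series, so the same current flows in both; the loss is I²R_line.
The supply cable carries the full 9.55 A.
P_line = I² R_line = (9.550)² × 1.35 = 123.1 W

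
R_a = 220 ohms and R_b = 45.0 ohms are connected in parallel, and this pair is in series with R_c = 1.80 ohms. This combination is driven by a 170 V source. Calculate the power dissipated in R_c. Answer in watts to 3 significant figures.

Combine R_a and R_b into their parallel equivalent first, reducing the network to two series resistors.
R_p = (220×45.0)/(220+45.0) = 37.36 Ω
R_total = R_p + 1.80 = 37.36 + 1.80 = 39.16 Ω
I = V / R_total = 170 / 39.16 = 4.341 A
R_c is the series element, so its power is I²R.
P_R_c = (4.341)² × 1.80 = 33.92 W

33.9 W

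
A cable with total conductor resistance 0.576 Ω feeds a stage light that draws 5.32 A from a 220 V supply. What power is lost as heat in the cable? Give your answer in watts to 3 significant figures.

16.3 W

The cable and load are in series, so the same current flows in both; the loss is I²R_line.
The cable carries the full 5.32 A.
P_line = I² R_line = (5.320)² × 0.576 = 16.30 W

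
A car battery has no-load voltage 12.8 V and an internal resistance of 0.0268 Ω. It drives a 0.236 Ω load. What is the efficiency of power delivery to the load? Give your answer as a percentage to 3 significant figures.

89.8 %

Both r and R carry the same current, so the power split is just the resistance split: η = R/(R+r).
η = R / (R + r) = 0.236 / (0.236 + 0.0268) = 0.8980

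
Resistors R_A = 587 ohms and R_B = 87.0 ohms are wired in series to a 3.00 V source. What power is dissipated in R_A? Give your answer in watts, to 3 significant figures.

0.0116 W

In a series string the same current flows through every resistor — find that current, then P = I²R for the one we want.
R_total = 587 + 87.0 = 674.0 Ω
I = V / R_total = 3.00 / 674.0 = 0.004451 A
P_R_A = I² × R_A = (0.004451)² × 587 = 0.01163 W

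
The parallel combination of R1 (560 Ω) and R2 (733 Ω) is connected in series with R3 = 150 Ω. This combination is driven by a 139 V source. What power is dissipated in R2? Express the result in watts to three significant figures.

12.2 W

Combine R1 and R2 into their parallel equivalent first, reducing the network to two series resistors.
R_p = (560×733)/(560+733) = 317.5 Ω
R_total = R_p + 150 = 317.5 + 150 = 467.5 Ω
I = V / R_total = 139 / 467.5 = 0.2973 A
Voltage across the parallel pair: V_p = I × R_p = 0.2973 × 317.5 = 94.40 V
R2 has V_p across it, so P = V_p²/R2.
P_R2 = (94.40)² / 733 = 12.16 W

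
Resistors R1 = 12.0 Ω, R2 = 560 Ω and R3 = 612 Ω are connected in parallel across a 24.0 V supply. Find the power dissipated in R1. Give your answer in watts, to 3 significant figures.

48.0 W

R1 sits directly across the source, so P = V²/R with V = 24.0 V.
P_R1 = V² / R1 = (24.0)² / 12.0 Ω = 48.00 W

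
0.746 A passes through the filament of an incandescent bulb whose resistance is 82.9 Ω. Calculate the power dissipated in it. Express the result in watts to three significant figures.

With I and R stated, P = I²R applies in one step.
P = (0.7460 A)² × 82.9 Ω = 46.14 W

46.1 W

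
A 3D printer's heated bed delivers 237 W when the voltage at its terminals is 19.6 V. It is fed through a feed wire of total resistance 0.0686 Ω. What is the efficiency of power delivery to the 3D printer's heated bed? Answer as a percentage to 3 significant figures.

I = P / V = 237 / 19.6 = 12.09 A through the feed wire.
P_line = I² R_line = (12.09)² × 0.0686 = 10.03 W
P_source = P_load + P_line = 237.0 + 10.03 = 247.0 W
η = P_load / P_source = 237.0 / 247.0 = 0.9594

95.9 %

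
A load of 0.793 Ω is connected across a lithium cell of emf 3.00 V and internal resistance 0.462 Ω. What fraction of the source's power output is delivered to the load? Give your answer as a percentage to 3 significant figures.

Efficiency is P_load / P_total. With a series r and R sharing the same I, P = I²R for each, so η = R/(R+r).
η = R / (R + r) = 0.793 / (0.793 + 0.462) = 0.6319

63.2 %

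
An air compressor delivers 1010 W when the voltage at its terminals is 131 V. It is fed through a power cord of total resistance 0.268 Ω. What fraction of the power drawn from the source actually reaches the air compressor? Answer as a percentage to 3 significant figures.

98.4 %

I = P / V = 1010 / 131 = 7.710 A through the power cord.
P_line = I² R_line = (7.710)² × 0.268 = 15.93 W
P_source = P_load + P_line = 1010 + 15.93 = 1026 W
η = P_load / P_source = 1010 / 1026 = 0.9845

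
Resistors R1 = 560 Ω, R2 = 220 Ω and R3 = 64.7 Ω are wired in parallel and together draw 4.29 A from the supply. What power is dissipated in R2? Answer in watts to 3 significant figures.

The branches share the same voltage, but only the total current is given — find V from the equivalent resistance first.
1/R_eq = 1/560 + 1/220 + 1/64.7 ⇒ R_eq = 45.90 Ω
V = I_total × R_eq = 4.290 × 45.90 = 196.9 V
P_R2 = V² / R2 = (196.9)² / 220 = 176.2 W

176 W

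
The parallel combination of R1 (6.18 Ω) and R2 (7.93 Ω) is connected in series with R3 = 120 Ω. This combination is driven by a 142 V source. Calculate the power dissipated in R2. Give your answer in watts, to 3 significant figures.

2.01 W

Reduce the parallel combination to a single R_p; the circuit then becomes R_p in series with the remaining resistor.
R_p = (6.18×7.93)/(6.18+7.93) = 3.473 Ω
R_total = R_p + 120 = 3.473 + 120 = 123.5 Ω
I = V / R_total = 142 / 123.5 = 1.150 A
Voltage across the parallel pair: V_p = I × R_p = 1.150 × 3.473 = 3.994 V
Use P = V²/R for R2 with V = V_p.
P_R2 = (3.994)² / 7.93 = 2.012 W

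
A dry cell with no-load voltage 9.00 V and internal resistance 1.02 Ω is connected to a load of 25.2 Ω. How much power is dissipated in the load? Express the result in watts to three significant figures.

2.97 W

The internal resistance and the load are in series, so the same I flows through both; get I from ε/(r+R), then I²R for the load.
I = ε / (r + R) = 9.00 / (1.02 + 25.2) = 0.3432 A
P_load = I² R = (0.3432)² × 25.2 = 2.969 W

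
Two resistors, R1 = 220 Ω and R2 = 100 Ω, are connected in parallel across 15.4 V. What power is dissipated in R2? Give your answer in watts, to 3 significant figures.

The supply voltage appears across each parallel branch — just use P = V²/R2.
P_R2 = V² / R2 = (15.4)² / 100 Ω = 2.372 W

2.37 W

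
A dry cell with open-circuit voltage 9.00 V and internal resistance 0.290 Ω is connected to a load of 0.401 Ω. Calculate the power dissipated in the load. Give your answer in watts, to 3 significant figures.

With r and R in series, I = ε/(r+R); the load dissipates I²R.
I = ε / (r + R) = 9.00 / (0.290 + 0.401) = 13.02 A
P_load = I² R = (13.02)² × 0.401 = 68.03 W

68.0 W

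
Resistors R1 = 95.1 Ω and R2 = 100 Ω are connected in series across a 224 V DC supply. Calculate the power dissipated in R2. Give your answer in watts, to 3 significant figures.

The current is common to all series resistors; compute it, then apply P = I²R for the target.
R_total = 95.1 + 100 = 195.1 Ω
I = V / R_total = 224 / 195.1 = 1.148 A
P_R2 = I² × R2 = (1.148)² × 100 = 131.8 W

132 W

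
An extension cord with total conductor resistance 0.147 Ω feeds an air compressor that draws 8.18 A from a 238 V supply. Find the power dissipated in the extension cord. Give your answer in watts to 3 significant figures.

Only the current and the line resistance are needed for the I²R loss.
The extension cord carries the full 8.18 A.
P_line = I² R_line = (8.180)² × 0.147 = 9.836 W

9.84 W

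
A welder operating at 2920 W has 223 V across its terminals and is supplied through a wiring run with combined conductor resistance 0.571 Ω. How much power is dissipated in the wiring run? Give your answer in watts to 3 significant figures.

The wiring run and load are in series, so the same current flows in both; the loss is I²R_line.
I = P / V = 2920 / 223 = 13.09 A through the wiring run.
P_line = I² R_line = (13.09)² × 0.571 = 97.90 W

97.9 W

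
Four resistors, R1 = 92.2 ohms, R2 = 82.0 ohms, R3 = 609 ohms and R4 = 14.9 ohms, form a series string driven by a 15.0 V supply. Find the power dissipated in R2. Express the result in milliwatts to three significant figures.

29.0 mW

The current is common to all series resistors; compute it, then apply P = I²R for the target.
R_total = 92.2 + 82.0 + 609 + 14.9 = 798.1 Ω
I = V / R_total = 15.0 / 798.1 = 0.01879 A
P_R2 = I² × R2 = (0.01879)² × 82.0 = 0.02897 W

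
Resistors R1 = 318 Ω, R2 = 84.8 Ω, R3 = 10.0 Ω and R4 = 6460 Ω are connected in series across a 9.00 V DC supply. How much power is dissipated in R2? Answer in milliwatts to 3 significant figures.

0.145 mW

Every series element carries the same I. Get I from the total resistance, then P = I² × R2.
R_total = 318 + 84.8 + 10.0 + 6460 = 6873 Ω
I = V / R_total = 9.00 / 6873 = 0.001310 A
P_R2 = I² × R2 = (0.001310)² × 84.8 = 0.0001454 W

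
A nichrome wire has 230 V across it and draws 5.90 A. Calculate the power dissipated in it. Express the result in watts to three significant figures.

1360 W

With V and I both given, power follows immediately from P = V I.
P = 230 V × 5.900 A = 1357 W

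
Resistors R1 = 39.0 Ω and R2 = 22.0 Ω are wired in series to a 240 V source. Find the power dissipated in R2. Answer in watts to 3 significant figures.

341 W

The current is common to all series resistors; compute it, then apply P = I²R for the target.
R_total = 39.0 + 22.0 = 61.00 Ω
I = V / R_total = 240 / 61.00 = 3.934 A
P_R2 = I² × R2 = (3.934)² × 22.0 = 340.6 W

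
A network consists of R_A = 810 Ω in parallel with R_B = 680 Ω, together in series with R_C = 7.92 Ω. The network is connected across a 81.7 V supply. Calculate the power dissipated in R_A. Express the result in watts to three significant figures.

7.90 W

First find R_p for the parallel pair, then treat R_p + R_C as a series loop.
R_p = (810×680)/(810+680) = 369.7 Ω
R_total = R_p + 7.92 = 369.7 + 7.92 = 377.6 Ω
I = V / R_total = 81.7 / 377.6 = 0.2164 A
Voltage across the parallel pair: V_p = I × R_p = 0.2164 × 369.7 = 79.99 V
R_A has V_p across it, so P = V_p²/R_A.
P_R_A = (79.99)² / 810 = 7.899 W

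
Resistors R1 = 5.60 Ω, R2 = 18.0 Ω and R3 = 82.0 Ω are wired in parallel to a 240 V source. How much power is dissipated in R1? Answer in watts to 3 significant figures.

10300 W

Every branch has 240 V across it, so for R1 the power is simply V²/R.
P_R1 = V² / R1 = (240)² / 5.60 Ω = 10290 W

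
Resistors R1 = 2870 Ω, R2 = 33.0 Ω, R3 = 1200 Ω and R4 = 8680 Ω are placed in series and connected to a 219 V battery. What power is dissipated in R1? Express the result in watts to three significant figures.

Every series element carries the same I. Get I from the total resistance, then P = I² × R1.
R_total = 2870 + 33.0 + 1200 + 8680 = 12780 Ω
I = V / R_total = 219 / 12780 = 0.01713 A
P_R1 = I² × R1 = (0.01713)² × 2870 = 0.8424 W

0.842 W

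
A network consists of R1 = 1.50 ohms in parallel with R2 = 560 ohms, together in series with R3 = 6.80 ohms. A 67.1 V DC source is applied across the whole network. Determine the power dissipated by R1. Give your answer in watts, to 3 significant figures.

97.6 W

Collapse the R1‖R2 pair into one equivalent R_p; then R_p and R3 form a series string.
R_p = (1.50×560)/(1.50+560) = 1.496 Ω
R_total = R_p + 6.80 = 1.496 + 6.80 = 8.296 Ω
I = V / R_total = 67.1 / 8.296 = 8.088 A
Voltage across the parallel pair: V_p = I × R_p = 8.088 × 1.496 = 12.10 V
R1 sits across V_p; its power is V_p²/R.
P_R1 = (12.10)² / 1.50 = 97.61 W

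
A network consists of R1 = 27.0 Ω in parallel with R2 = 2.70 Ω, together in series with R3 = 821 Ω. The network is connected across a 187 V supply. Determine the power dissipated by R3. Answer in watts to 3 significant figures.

42.3 W

Combine R1 and R2 into their parallel equivalent first, reducing the network to two series resistors.
R_p = (27.0×2.70)/(27.0+2.70) = 2.455 Ω
R_total = R_p + 821 = 2.455 + 821 = 823.5 Ω
I = V / R_total = 187 / 823.5 = 0.2271 A
R3 carries the full series current, so P = I²R.
P_R3 = (0.2271)² × 821 = 42.34 W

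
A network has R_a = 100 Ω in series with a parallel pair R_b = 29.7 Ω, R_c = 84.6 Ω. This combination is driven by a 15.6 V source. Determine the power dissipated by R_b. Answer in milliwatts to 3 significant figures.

Reduce the parallel pair to R_p first; the network is then a simple series string.
R_p = (29.7×84.6)/(29.7+84.6) = 21.98 Ω
R_total = 100 + 21.98 = 122.0 Ω
I = V / R_total = 15.6 / 122.0 = 0.1279 A
Voltage across the parallel pair: V_p = I × R_p = 0.1279 × 21.98 = 2.811 V
With V_p across R_b, its power is V_p²/R_b.
P_R_b = (2.811)² / 29.7 = 0.2661 W

266 mW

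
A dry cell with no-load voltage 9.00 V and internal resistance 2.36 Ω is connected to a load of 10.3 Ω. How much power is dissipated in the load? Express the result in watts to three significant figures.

With r and R in series, I = ε/(r+R); the load dissipates I²R.
I = ε / (r + R) = 9.00 / (2.36 + 10.3) = 0.7109 A
P_load = I² R = (0.7109)² × 10.3 = 5.205 W

5.21 W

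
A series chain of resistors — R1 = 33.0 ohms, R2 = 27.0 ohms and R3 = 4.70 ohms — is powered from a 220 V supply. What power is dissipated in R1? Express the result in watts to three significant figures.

382 W

The current is common to all series resistors; compute it, then apply P = I²R for the target.
R_total = 33.0 + 27.0 + 4.70 = 64.70 Ω
I = V / R_total = 220 / 64.70 = 3.400 A
P_R1 = I² × R1 = (3.400)² × 33.0 = 381.5 W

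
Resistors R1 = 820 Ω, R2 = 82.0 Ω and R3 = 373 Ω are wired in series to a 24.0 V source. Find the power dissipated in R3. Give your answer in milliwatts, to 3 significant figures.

132 mW

The current is common to all series resistors; compute it, then apply P = I²R for the target.
R_total = 820 + 82.0 + 373 = 1275 Ω
I = V / R_total = 24.0 / 1275 = 0.01882 A
P_R3 = I² × R3 = (0.01882)² × 373 = 0.1322 W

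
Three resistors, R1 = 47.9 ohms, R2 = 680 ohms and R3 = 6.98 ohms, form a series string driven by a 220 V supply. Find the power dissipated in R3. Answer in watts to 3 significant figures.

Since the resistors are in series they all carry the loop current I = V/R_total; the power in any one is I²R.
R_total = 47.9 + 680 + 6.98 = 734.9 Ω
I = V / R_total = 220 / 734.9 = 0.2994 A
P_R3 = I² × R3 = (0.2994)² × 6.98 = 0.6256 W

0.626 W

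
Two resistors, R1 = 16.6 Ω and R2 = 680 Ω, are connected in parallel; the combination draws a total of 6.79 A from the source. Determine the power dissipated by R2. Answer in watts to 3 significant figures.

17.8 W

Only the total current is stated, so first find the parallel equivalent to get the voltage across the combination.
1/R_eq = 1/16.6 + 1/680 ⇒ R_eq = 16.20 Ω
V = I_total × R_eq = 6.790 × 16.20 = 110.0 V
P_R2 = V² / R2 = (110.0)² / 680 = 17.80 W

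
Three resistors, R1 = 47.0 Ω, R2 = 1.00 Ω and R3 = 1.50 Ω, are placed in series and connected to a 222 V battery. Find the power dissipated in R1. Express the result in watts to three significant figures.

The current is common to all series resistors; compute it, then apply P = I²R for the target.
R_total = 47.0 + 1.00 + 1.50 = 49.50 Ω
I = V / R_total = 222 / 49.50 = 4.485 A
P_R1 = I² × R1 = (4.485)² × 47.0 = 945.4 W

945 W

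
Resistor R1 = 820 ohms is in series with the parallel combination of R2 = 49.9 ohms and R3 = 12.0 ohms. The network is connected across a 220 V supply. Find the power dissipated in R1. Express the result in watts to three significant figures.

Replace R2 and R3 with their parallel equivalent so the circuit becomes R1 in series with R_p.
R_p = (49.9×12.0)/(49.9+12.0) = 9.674 Ω
R_total = 820 + 9.674 = 829.7 Ω
I = V / R_total = 220 / 829.7 = 0.2652 A
All the current flows through R1; use P = I²R.
P_R1 = (0.2652)² × 820 = 57.66 W

57.7 W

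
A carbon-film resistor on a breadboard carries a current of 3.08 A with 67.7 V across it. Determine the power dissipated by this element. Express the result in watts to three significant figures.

Since both terminal voltage and current are stated, P = V I gives the power in one step.
P = 67.7 V × 3.080 A = 208.5 W

209 W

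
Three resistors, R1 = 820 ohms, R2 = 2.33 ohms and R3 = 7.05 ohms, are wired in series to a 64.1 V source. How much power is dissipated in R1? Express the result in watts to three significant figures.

4.90 W

The current is common to all series resistors; compute it, then apply P = I²R for the target.
R_total = 820 + 2.33 + 7.05 = 829.4 Ω
I = V / R_total = 64.1 / 829.4 = 0.07729 A
P_R1 = I² × R1 = (0.07729)² × 820 = 4.898 W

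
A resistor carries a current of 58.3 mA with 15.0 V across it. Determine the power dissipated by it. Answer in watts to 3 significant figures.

With V and I both given, power follows immediately from P = V I.
P = 15.0 V × 0.05830 A = 0.8745 W

0.874 W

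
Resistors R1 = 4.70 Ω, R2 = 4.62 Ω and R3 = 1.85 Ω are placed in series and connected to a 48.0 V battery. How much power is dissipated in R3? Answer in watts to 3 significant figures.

In a series string the same current flows through every resistor — find that current, then P = I²R for the one we want.
R_total = 4.70 + 4.62 + 1.85 = 11.17 Ω
I = V / R_total = 48.0 / 11.17 = 4.297 A
P_R3 = I² × R3 = (4.297)² × 1.85 = 34.16 W

34.2 W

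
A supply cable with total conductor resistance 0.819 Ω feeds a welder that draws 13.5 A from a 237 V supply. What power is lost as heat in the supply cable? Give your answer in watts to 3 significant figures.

149 W

Line loss is just I²R for the cable — we know both I and R_line directly.
The supply cable carries the full 13.5 A.
P_line = I² R_line = (13.50)² × 0.819 = 149.3 W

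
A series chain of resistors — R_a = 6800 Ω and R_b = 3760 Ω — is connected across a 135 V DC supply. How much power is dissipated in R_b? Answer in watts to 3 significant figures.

Series elements share the same current, so find I first, then use P = I²R.
R_total = 6800 + 3760 = 10560 Ω
I = V / R_total = 135 / 10560 = 0.01278 A
P_R_b = I² × R_b = (0.01278)² × 3760 = 0.6145 W

0.615 W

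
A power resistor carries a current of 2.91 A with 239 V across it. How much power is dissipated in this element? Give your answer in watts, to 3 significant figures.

695 W

Since both terminal voltage and current are stated, P = V I gives the power in one step.
P = 239 V × 2.910 A = 695.5 W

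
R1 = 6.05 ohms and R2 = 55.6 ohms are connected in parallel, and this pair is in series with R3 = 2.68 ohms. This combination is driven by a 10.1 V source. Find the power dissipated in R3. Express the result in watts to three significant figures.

4.13 W

First find R_p for the parallel pair, then treat R_p + R3 as a series loop.
R_p = (6.05×55.6)/(6.05+55.6) = 5.456 Ω
R_total = R_p + 2.68 = 5.456 + 2.68 = 8.136 Ω
I = V / R_total = 10.1 / 8.136 = 1.241 A
R3 is the series element, so its power is I²R.
P_R3 = (1.241)² × 2.68 = 4.130 W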